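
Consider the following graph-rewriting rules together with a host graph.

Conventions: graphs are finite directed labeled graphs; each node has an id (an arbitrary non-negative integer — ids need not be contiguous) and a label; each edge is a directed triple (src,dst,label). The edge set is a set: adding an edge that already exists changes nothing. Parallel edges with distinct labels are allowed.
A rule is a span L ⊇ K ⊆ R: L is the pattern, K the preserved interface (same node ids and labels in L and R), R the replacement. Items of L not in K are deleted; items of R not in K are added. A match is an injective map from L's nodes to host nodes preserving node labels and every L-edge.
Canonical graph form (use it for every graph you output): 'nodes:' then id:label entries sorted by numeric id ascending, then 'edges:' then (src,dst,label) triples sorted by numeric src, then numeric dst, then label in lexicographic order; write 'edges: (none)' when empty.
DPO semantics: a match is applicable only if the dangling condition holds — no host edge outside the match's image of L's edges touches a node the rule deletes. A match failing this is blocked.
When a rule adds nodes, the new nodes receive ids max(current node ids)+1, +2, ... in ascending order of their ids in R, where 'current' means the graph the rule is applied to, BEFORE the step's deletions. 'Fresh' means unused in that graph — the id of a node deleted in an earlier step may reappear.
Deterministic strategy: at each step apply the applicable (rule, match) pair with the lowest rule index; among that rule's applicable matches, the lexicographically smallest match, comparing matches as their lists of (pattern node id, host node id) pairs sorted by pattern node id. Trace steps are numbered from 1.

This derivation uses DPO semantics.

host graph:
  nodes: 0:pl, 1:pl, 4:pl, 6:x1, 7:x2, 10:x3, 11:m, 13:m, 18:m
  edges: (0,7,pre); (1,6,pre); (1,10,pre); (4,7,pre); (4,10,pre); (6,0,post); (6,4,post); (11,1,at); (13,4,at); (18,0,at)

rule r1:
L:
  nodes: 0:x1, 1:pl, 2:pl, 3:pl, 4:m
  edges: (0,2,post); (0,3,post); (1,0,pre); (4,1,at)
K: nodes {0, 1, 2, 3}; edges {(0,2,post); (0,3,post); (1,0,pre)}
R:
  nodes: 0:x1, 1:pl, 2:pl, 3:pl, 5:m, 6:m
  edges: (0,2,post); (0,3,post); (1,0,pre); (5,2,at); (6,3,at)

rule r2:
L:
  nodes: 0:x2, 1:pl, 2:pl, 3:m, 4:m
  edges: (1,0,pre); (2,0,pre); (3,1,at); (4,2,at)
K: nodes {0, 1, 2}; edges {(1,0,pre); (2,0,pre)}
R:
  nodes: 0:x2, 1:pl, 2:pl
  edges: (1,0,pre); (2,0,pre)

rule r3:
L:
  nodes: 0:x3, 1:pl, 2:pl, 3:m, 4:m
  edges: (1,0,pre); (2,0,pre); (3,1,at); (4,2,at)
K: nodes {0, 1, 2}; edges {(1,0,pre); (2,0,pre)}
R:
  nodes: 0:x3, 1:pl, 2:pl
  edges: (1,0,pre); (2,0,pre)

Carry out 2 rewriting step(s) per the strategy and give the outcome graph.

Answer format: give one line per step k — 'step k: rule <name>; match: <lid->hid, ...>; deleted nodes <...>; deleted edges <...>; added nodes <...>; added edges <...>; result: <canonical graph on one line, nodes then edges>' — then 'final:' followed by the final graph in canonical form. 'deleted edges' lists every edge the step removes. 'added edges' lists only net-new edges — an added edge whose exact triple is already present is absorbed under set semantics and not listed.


step 1: rule r1; match: 0->6, 1->1, 2->0, 3->4, 4->11; deleted nodes 11; deleted edges (11,1,at); added nodes 19, 20; added edges (19,0,at); (20,4,at); result: nodes: 0:pl, 1:pl, 4:pl, 6:x1, 7:x2, 10:x3, 13:m, 18:m, 19:m, 20:m edges: (0,7,pre); (1,6,pre); (1,10,pre); (4,7,pre); (4,10,pre); (6,0,post); (6,4,post); (13,4,at); (18,0,at); (19,0,at); (20,4,at)
step 2: rule r2; match: 0->7, 1->0, 2->4, 3->18, 4->13; deleted nodes 13, 18; deleted edges (13,4,at); (18,0,at); added nodes (none); added edges (none); result: nodes: 0:pl, 1:pl, 4:pl, 6:x1, 7:x2, 10:x3, 19:m, 20:m edges: (0,7,pre); (1,6,pre); (1,10,pre); (4,7,pre); (4,10,pre); (6,0,post); (6,4,post); (19,0,at); (20,4,at)
final:
nodes: 0:pl, 1:pl, 4:pl, 6:x1, 7:x2, 10:x3, 19:m, 20:m
edges: (0,7,pre); (1,6,pre); (1,10,pre); (4,7,pre); (4,10,pre); (6,0,post); (6,4,post); (19,0,at); (20,4,at)


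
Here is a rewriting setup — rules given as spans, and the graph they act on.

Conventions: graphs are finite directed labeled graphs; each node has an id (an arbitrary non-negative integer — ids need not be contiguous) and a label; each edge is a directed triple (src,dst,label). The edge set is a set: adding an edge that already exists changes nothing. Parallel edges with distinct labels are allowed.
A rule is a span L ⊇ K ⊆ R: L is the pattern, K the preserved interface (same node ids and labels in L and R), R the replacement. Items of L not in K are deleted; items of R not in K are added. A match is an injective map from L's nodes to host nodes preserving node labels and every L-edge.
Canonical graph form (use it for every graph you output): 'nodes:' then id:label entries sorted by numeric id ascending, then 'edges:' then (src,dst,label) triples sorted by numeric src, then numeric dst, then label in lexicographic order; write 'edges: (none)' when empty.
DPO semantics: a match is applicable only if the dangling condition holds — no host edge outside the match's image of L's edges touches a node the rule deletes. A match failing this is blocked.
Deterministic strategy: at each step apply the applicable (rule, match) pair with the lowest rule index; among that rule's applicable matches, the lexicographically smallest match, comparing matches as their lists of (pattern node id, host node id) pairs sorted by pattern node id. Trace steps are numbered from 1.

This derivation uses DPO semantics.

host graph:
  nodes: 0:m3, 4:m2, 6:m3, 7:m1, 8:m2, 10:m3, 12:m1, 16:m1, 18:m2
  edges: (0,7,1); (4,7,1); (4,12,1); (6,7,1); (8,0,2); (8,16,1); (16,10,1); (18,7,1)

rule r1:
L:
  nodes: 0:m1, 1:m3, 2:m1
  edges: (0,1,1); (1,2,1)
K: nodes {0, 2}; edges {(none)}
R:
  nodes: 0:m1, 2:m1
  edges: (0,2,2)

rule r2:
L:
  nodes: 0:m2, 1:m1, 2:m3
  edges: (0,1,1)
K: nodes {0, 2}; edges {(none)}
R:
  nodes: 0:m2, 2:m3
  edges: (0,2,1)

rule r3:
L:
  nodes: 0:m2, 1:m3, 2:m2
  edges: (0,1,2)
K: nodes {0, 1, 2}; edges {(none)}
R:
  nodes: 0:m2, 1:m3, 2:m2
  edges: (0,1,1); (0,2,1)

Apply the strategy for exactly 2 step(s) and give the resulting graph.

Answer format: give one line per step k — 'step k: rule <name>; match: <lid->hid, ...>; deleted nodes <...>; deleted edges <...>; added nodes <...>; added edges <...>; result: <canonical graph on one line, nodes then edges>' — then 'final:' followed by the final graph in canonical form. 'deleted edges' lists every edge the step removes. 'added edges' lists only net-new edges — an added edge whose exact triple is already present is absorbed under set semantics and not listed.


step 1: rule r2; match: 0->4, 1->12, 2->0; deleted nodes 12; deleted edges (4,12,1); added nodes (none); added edges (4,0,1); result: nodes: 0:m3, 4:m2, 6:m3, 7:m1, 8:m2, 10:m3, 16:m1, 18:m2 edges: (0,7,1); (4,0,1); (4,7,1); (6,7,1); (8,0,2); (8,16,1); (16,10,1); (18,7,1)
step 2: rule r3; match: 0->8, 1->0, 2->4; deleted nodes (none); deleted edges (8,0,2); added nodes (none); added edges (8,0,1); (8,4,1); result: nodes: 0:m3, 4:m2, 6:m3, 7:m1, 8:m2, 10:m3, 16:m1, 18:m2 edges: (0,7,1); (4,0,1); (4,7,1); (6,7,1); (8,0,1); (8,4,1); (8,16,1); (16,10,1); (18,7,1)
final:
nodes: 0:m3, 4:m2, 6:m3, 7:m1, 8:m2, 10:m3, 16:m1, 18:m2
edges: (0,7,1); (4,0,1); (4,7,1); (6,7,1); (8,0,1); (8,4,1); (8,16,1); (16,10,1); (18,7,1)


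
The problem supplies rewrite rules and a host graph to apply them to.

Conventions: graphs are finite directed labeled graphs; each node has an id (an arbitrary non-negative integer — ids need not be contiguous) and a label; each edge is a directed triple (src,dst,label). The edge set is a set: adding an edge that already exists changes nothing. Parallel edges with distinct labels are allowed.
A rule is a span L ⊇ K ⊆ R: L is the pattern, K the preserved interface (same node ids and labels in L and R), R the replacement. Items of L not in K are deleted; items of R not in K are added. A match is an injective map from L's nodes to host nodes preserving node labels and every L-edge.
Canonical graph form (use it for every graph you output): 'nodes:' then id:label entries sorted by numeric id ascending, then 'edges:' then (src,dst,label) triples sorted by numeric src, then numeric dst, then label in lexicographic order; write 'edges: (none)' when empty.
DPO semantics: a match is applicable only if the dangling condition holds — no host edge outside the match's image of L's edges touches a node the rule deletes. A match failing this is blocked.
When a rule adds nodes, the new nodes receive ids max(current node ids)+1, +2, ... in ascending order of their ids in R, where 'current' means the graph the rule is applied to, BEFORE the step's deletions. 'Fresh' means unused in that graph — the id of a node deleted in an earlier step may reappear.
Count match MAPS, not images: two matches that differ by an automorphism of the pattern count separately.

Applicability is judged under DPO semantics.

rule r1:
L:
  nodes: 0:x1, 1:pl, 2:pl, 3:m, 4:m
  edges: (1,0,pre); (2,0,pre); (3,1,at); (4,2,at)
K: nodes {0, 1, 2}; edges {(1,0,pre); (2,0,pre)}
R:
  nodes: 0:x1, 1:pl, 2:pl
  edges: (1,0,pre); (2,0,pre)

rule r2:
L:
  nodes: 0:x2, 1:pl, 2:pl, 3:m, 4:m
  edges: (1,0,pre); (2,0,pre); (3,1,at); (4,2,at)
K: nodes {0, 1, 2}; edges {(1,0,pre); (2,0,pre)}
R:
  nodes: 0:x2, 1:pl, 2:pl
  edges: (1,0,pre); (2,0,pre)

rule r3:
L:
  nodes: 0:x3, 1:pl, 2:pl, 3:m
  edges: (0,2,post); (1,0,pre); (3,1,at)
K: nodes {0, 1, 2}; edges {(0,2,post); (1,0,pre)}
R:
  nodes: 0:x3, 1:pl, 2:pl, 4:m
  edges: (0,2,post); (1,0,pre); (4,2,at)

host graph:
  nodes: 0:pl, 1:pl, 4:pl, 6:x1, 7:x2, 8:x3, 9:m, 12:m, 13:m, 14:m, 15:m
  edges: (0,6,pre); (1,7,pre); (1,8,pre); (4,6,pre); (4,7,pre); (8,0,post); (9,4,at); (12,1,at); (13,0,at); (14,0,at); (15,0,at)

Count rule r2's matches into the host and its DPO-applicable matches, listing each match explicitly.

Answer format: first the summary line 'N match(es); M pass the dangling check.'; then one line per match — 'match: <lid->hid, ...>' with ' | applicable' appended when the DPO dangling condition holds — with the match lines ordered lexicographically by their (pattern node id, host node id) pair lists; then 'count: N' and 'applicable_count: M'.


2 match(es); 2 pass the dangling check.
match: 0->7, 1->1, 2->4, 3->12, 4->9 | applicable
match: 0->7, 1->4, 2->1, 3->9, 4->12 | applicable
count: 2
applicable_count: 2


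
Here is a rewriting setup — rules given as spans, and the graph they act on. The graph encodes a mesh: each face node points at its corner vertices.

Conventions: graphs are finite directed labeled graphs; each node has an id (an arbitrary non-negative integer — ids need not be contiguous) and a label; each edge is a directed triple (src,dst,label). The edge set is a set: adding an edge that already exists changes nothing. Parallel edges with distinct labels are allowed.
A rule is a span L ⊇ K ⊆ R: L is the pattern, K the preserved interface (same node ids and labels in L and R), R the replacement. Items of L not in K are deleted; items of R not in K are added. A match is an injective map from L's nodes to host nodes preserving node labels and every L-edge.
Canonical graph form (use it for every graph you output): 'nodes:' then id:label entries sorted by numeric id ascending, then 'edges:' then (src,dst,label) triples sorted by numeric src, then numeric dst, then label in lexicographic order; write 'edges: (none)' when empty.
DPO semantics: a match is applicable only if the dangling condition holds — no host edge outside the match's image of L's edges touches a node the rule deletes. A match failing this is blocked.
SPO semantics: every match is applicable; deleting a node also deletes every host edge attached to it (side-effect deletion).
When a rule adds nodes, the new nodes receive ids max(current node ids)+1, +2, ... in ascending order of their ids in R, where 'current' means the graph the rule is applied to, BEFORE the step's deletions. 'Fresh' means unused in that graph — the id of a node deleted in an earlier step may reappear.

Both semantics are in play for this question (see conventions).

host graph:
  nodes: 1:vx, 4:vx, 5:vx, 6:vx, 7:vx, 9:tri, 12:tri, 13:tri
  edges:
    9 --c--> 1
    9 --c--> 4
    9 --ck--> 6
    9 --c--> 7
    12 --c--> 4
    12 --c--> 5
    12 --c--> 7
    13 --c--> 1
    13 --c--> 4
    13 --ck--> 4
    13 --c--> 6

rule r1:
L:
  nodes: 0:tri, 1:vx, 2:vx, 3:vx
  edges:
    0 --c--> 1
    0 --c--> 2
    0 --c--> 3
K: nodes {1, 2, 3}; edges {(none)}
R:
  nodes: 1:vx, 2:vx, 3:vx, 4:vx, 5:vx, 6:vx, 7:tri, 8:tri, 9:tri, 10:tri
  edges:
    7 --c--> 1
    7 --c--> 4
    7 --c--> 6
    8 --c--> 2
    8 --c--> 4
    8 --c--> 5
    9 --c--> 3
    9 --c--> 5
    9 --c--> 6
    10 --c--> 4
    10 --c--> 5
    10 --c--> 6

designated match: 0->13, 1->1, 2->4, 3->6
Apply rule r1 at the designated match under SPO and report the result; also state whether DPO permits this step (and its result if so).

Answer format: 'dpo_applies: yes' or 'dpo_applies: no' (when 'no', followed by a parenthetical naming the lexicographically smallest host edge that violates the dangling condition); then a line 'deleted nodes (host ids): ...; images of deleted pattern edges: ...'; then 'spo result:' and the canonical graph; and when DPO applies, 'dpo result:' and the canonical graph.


dpo_applies: no
(the rule deletes node 13, which keeps host edge (13,4,ck) outside the match image — the dangling condition fails, DPO blocks; SPO proceeds and side-deletes such edges)
deleted nodes (host ids): 13; images of deleted pattern edges: (13,1,c); (13,4,c); (13,6,c)
spo result:
nodes: 1:vx, 4:vx, 5:vx, 6:vx, 7:vx, 9:tri, 12:tri, 14:vx, 15:vx, 16:vx, 17:tri, 18:tri, 19:tri, 20:tri
edges: (9,1,c); (9,4,c); (9,6,ck); (9,7,c); (12,4,c); (12,5,c); (12,7,c); (17,1,c); (17,14,c); (17,16,c); (18,4,c); (18,14,c); (18,15,c); (19,6,c); (19,15,c); (19,16,c); (20,14,c); (20,15,c); (20,16,c)


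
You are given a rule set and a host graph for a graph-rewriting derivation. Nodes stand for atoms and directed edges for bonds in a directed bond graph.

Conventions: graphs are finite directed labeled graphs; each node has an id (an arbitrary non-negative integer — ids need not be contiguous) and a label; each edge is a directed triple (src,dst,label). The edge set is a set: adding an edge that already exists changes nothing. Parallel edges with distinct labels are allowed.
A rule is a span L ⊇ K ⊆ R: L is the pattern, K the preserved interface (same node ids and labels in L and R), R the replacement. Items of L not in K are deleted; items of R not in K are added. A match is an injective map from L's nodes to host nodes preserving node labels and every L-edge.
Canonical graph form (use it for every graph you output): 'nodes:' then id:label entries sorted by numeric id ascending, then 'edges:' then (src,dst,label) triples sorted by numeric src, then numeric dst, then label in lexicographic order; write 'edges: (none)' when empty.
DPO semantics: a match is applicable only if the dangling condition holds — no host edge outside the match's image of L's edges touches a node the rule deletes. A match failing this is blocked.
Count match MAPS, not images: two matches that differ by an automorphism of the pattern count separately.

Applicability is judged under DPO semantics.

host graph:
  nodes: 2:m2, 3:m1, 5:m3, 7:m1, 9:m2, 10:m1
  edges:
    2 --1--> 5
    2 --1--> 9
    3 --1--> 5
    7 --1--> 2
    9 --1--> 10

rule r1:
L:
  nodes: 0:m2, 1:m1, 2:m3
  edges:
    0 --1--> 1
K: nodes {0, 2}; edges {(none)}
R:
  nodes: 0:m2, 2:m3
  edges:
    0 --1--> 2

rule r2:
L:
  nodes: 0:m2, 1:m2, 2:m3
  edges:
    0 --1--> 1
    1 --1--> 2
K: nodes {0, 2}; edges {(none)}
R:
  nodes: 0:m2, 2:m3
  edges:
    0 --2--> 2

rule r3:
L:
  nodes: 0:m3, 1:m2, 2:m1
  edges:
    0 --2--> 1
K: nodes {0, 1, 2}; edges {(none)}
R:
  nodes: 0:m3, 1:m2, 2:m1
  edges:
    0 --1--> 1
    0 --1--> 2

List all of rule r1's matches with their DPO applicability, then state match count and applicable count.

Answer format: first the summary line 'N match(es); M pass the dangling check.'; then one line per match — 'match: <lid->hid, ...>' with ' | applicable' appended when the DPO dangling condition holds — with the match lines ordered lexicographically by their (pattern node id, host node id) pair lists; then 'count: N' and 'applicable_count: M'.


1 match(es); 1 pass the dangling check.
match: 0->9, 1->10, 2->5 | applicable
count: 1
applicable_count: 1


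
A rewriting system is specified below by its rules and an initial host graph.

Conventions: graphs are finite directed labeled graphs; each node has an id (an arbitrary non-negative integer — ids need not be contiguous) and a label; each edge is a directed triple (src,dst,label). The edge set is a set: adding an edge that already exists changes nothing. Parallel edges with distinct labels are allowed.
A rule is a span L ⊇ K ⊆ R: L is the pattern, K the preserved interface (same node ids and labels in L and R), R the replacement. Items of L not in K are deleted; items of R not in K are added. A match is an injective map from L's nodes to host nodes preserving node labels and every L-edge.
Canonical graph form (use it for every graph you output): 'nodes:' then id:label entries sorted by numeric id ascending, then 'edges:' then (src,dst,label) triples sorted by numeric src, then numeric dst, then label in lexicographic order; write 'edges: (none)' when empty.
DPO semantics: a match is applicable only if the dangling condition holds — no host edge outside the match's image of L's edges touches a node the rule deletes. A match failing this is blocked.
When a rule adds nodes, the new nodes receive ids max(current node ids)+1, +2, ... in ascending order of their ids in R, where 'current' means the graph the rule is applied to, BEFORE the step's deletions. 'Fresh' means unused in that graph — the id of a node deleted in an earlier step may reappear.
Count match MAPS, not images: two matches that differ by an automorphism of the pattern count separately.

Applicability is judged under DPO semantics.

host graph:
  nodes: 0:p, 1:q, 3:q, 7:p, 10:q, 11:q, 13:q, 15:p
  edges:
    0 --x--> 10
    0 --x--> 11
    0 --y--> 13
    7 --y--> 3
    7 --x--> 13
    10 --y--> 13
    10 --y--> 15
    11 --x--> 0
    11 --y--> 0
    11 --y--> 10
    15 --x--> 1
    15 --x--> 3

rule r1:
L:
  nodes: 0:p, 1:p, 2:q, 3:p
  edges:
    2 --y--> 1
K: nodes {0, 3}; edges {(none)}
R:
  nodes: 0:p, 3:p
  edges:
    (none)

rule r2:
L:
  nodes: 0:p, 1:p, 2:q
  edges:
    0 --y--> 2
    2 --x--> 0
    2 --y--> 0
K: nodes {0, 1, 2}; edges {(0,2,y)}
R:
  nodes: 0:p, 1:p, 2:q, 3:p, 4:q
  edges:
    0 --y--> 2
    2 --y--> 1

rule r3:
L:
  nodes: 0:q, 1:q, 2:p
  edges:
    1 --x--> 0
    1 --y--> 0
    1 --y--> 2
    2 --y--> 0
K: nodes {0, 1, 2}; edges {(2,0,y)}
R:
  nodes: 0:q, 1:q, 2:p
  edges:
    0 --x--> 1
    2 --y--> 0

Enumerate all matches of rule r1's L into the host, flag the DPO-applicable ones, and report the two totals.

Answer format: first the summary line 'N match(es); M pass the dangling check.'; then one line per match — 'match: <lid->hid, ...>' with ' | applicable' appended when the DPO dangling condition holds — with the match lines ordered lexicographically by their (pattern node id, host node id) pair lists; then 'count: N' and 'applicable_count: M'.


4 match(es); 0 pass the dangling check.
match: 0->0, 1->15, 2->10, 3->7
match: 0->7, 1->0, 2->11, 3->15
match: 0->7, 1->15, 2->10, 3->0
match: 0->15, 1->0, 2->11, 3->7
count: 4
applicable_count: 0


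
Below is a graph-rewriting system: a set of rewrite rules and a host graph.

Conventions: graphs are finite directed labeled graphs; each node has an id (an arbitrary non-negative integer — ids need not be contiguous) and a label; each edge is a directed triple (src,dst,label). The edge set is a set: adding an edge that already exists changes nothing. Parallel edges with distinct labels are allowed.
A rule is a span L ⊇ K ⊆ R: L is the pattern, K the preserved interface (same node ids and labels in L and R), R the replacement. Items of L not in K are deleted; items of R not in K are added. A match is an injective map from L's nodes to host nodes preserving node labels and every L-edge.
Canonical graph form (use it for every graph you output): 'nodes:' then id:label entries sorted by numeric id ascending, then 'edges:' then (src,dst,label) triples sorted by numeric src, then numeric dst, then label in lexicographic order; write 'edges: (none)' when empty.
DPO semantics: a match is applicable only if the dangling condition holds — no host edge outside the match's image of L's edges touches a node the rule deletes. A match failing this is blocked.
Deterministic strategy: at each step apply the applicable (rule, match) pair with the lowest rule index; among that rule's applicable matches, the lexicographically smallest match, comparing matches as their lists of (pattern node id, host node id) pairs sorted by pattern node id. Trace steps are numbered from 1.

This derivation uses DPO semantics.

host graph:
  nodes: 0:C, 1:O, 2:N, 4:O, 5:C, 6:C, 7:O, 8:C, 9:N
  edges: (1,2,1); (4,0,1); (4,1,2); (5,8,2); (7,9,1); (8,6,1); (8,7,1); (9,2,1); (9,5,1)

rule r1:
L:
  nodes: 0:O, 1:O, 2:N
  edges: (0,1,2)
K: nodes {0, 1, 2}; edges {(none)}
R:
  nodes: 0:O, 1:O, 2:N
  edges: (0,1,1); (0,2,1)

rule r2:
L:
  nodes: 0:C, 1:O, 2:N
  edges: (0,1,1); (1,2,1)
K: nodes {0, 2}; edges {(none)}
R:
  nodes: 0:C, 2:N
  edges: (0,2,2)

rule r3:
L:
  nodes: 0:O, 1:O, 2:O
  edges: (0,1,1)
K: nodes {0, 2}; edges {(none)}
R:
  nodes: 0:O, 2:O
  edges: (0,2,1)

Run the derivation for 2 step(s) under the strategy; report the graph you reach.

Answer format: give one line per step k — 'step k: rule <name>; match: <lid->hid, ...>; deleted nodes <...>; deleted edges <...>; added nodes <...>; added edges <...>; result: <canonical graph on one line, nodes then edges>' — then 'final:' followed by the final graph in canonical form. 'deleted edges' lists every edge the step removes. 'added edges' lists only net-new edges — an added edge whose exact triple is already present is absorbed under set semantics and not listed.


step 1: rule r1; match: 0->4, 1->1, 2->2; deleted nodes (none); deleted edges (4,1,2); added nodes (none); added edges (4,1,1); (4,2,1); result: nodes: 0:C, 1:O, 2:N, 4:O, 5:C, 6:C, 7:O, 8:C, 9:N edges: (1,2,1); (4,0,1); (4,1,1); (4,2,1); (5,8,2); (7,9,1); (8,6,1); (8,7,1); (9,2,1); (9,5,1)
step 2: rule r2; match: 0->8, 1->7, 2->9; deleted nodes 7; deleted edges (7,9,1); (8,7,1); added nodes (none); added edges (8,9,2); result: nodes: 0:C, 1:O, 2:N, 4:O, 5:C, 6:C, 8:C, 9:N edges: (1,2,1); (4,0,1); (4,1,1); (4,2,1); (5,8,2); (8,6,1); (8,9,2); (9,2,1); (9,5,1)
final:
nodes: 0:C, 1:O, 2:N, 4:O, 5:C, 6:C, 8:C, 9:N
edges: (1,2,1); (4,0,1); (4,1,1); (4,2,1); (5,8,2); (8,6,1); (8,9,2); (9,2,1); (9,5,1)


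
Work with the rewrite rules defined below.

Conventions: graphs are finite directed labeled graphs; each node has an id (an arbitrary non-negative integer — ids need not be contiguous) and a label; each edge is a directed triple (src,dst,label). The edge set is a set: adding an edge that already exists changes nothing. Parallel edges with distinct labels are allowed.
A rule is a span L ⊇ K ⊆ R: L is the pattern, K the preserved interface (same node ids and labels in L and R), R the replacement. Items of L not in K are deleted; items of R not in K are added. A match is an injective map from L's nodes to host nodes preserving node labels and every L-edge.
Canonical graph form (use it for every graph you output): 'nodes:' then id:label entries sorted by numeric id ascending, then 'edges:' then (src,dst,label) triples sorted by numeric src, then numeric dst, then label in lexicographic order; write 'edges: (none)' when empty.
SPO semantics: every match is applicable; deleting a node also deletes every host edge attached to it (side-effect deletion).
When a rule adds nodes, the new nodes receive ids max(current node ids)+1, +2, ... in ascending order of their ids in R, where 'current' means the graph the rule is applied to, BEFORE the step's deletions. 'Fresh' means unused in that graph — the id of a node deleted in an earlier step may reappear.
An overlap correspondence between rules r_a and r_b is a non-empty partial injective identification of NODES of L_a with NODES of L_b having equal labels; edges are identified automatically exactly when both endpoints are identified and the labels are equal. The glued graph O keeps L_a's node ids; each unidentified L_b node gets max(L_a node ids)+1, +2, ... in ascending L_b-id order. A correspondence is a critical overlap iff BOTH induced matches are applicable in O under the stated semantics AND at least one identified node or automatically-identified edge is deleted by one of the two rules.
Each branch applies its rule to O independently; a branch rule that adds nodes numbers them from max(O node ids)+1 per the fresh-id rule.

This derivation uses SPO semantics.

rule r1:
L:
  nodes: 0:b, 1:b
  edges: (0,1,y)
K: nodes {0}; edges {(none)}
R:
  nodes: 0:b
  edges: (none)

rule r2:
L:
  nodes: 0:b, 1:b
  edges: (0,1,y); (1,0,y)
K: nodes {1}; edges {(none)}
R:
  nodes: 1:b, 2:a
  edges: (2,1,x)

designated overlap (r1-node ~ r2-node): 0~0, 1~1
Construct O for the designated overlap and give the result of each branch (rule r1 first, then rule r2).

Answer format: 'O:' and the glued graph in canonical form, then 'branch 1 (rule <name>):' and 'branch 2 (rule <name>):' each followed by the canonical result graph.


O:
nodes: 0:b, 1:b
edges: (0,1,y); (1,0,y)
branch 1 (rule r1):
nodes: 0:b
edges: (none)
branch 2 (rule r2):
nodes: 1:b, 2:a
edges: (2,1,x)


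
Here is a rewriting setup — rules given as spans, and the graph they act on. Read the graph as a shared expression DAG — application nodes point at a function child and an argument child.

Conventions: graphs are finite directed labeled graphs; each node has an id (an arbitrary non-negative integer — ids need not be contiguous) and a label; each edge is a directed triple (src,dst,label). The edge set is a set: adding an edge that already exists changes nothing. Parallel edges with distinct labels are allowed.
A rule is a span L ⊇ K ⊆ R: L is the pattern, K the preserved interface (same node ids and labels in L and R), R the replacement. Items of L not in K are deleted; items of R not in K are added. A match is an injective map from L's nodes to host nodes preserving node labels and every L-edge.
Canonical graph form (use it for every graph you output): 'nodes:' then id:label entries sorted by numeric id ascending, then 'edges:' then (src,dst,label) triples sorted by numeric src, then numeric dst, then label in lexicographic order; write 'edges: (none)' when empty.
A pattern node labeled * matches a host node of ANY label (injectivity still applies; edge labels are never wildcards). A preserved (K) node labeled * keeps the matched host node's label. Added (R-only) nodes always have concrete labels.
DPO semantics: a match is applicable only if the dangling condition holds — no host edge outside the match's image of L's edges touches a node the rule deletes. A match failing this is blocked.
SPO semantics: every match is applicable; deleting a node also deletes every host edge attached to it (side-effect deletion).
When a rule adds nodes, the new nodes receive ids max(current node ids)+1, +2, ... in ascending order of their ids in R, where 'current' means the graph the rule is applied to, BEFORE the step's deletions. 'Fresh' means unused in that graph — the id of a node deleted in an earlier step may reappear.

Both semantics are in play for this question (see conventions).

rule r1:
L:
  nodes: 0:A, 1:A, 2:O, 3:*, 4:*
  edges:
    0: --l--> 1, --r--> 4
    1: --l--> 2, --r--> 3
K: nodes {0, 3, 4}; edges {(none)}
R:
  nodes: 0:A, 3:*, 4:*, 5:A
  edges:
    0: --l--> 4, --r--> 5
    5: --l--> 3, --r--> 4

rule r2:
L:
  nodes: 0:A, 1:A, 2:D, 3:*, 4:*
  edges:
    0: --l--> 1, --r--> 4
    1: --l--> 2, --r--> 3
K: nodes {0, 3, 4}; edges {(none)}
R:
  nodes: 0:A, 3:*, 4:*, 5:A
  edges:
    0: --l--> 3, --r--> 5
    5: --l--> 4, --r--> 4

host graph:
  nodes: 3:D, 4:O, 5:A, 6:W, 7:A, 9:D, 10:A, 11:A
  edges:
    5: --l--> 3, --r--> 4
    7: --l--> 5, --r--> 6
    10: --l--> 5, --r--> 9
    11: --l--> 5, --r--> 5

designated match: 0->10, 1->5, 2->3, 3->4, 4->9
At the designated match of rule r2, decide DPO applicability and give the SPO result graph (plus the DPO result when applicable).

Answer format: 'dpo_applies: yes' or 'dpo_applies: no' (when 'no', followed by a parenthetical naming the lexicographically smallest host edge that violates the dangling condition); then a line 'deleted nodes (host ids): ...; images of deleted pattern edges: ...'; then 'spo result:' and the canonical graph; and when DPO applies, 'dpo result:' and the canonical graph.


dpo_applies: no
(the rule deletes node 5, which keeps host edge (7,5,l) outside the match image — the dangling condition fails, DPO blocks; SPO proceeds and side-deletes such edges)
deleted nodes (host ids): 3, 5; images of deleted pattern edges: (5,3,l); (5,4,r); (10,5,l); (10,9,r)
spo result:
nodes: 4:O, 6:W, 7:A, 9:D, 10:A, 11:A, 12:A
edges: (7,6,r); (10,4,l); (10,12,r); (12,9,l); (12,9,r)


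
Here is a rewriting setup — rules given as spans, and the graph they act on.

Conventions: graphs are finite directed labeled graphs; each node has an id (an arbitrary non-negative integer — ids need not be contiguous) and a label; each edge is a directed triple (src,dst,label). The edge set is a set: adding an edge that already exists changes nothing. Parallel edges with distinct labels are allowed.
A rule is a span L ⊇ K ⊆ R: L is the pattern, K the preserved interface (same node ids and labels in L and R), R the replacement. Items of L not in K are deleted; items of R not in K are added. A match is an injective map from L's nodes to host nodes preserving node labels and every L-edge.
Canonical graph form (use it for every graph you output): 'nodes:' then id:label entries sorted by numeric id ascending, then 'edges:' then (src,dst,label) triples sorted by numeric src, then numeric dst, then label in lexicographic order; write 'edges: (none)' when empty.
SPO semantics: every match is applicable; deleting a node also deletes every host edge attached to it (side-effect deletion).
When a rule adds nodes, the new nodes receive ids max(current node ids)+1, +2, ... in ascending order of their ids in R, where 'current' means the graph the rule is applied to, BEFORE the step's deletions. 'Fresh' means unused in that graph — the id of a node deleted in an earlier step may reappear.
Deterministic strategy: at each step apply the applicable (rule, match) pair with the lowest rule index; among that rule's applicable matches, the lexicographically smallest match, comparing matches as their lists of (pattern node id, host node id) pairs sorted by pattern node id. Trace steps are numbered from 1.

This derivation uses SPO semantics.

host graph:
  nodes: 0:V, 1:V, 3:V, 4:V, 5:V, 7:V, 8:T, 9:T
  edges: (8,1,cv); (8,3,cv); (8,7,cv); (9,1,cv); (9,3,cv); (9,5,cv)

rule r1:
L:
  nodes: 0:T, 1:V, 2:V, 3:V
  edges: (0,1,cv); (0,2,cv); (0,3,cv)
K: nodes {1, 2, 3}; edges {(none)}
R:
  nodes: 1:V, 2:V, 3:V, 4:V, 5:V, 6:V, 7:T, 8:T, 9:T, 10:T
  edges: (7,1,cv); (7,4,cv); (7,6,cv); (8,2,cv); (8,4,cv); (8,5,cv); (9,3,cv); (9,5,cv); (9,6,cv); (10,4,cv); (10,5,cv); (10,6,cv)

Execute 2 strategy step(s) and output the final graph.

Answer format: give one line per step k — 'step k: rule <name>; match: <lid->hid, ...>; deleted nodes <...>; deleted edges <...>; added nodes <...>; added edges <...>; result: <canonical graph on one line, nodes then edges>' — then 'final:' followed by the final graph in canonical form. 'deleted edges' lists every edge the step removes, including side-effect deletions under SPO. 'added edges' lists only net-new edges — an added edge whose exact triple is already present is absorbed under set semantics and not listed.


step 1: rule r1; match: 0->8, 1->1, 2->3, 3->7; deleted nodes 8; deleted edges (8,1,cv); (8,3,cv); (8,7,cv); added nodes 10, 11, 12, 13, 14, 15, 16; added edges (13,1,cv); (13,10,cv); (13,12,cv); (14,3,cv); (14,10,cv); (14,11,cv); (15,7,cv); (15,11,cv); (15,12,cv); (16,10,cv); (16,11,cv); (16,12,cv); result: nodes: 0:V, 1:V, 3:V, 4:V, 5:V, 7:V, 9:T, 10:V, 11:V, 12:V, 13:T, 14:T, 15:T, 16:T edges: (9,1,cv); (9,3,cv); (9,5,cv); (13,1,cv); (13,10,cv); (13,12,cv); (14,3,cv); (14,10,cv); (14,11,cv); (15,7,cv); (15,11,cv); (15,12,cv); (16,10,cv); (16,11,cv); (16,12,cv)
step 2: rule r1; match: 0->9, 1->1, 2->3, 3->5; deleted nodes 9; deleted edges (9,1,cv); (9,3,cv); (9,5,cv); added nodes 17, 18, 19, 20, 21, 22, 23; added edges (20,1,cv); (20,17,cv); (20,19,cv); (21,3,cv); (21,17,cv); (21,18,cv); (22,5,cv); (22,18,cv); (22,19,cv); (23,17,cv); (23,18,cv); (23,19,cv); result: nodes: 0:V, 1:V, 3:V, 4:V, 5:V, 7:V, 10:V, 11:V, 12:V, 13:T, 14:T, 15:T, 16:T, 17:V, 18:V, 19:V, 20:T, 21:T, 22:T, 23:T edges: (13,1,cv); (13,10,cv); (13,12,cv); (14,3,cv); (14,10,cv); (14,11,cv); (15,7,cv); (15,11,cv); (15,12,cv); (16,10,cv); (16,11,cv); (16,12,cv); (20,1,cv); (20,17,cv); (20,19,cv); (21,3,cv); (21,17,cv); (21,18,cv); (22,5,cv); (22,18,cv); (22,19,cv); (23,17,cv); (23,18,cv); (23,19,cv)
final:
nodes: 0:V, 1:V, 3:V, 4:V, 5:V, 7:V, 10:V, 11:V, 12:V, 13:T, 14:T, 15:T, 16:T, 17:V, 18:V, 19:V, 20:T, 21:T, 22:T, 23:T
edges: (13,1,cv); (13,10,cv); (13,12,cv); (14,3,cv); (14,10,cv); (14,11,cv); (15,7,cv); (15,11,cv); (15,12,cv); (16,10,cv); (16,11,cv); (16,12,cv); (20,1,cv); (20,17,cv); (20,19,cv); (21,3,cv); (21,17,cv); (21,18,cv); (22,5,cv); (22,18,cv); (22,19,cv); (23,17,cv); (23,18,cv); (23,19,cv)


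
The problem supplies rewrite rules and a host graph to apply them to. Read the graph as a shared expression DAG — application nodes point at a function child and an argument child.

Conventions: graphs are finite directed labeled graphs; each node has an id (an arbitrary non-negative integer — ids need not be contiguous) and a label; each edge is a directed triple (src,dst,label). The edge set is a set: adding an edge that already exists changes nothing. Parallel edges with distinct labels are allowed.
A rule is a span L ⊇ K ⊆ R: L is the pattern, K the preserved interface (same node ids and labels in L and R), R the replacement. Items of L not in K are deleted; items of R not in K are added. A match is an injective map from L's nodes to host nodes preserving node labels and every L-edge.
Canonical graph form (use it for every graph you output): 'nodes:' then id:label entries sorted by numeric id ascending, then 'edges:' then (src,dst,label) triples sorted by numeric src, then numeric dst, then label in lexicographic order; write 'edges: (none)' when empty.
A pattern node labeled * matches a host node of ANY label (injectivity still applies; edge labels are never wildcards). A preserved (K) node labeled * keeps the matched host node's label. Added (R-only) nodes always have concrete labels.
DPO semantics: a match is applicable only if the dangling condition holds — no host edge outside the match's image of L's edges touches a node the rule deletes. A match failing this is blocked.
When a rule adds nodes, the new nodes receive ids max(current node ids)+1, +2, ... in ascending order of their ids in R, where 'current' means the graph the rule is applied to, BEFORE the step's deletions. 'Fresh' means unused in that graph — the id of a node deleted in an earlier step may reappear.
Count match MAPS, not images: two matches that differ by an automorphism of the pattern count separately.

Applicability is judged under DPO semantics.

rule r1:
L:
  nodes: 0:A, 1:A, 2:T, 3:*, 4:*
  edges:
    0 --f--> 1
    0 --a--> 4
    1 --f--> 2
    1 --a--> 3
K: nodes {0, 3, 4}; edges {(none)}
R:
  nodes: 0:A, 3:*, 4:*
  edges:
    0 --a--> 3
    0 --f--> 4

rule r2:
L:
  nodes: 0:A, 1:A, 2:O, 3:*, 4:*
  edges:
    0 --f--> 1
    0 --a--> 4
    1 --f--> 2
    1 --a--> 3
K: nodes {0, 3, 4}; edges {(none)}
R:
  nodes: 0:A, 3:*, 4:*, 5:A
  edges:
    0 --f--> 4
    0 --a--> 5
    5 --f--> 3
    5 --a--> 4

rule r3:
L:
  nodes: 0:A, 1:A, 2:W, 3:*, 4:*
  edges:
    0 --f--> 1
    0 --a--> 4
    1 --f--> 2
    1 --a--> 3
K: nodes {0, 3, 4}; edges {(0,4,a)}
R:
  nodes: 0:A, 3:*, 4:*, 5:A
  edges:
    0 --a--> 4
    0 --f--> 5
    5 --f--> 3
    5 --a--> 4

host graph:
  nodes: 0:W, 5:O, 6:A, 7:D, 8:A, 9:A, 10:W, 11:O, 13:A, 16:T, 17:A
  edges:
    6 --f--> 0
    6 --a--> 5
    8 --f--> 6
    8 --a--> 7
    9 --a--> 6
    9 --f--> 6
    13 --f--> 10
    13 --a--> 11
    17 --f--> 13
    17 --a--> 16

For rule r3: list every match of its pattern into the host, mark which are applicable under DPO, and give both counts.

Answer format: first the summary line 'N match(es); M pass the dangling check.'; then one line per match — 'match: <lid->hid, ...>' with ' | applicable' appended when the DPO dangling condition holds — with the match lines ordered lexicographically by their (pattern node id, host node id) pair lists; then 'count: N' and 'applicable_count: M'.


2 match(es); 1 pass the dangling check.
match: 0->8, 1->6, 2->0, 3->5, 4->7
match: 0->17, 1->13, 2->10, 3->11, 4->16 | applicable
count: 2
applicable_count: 1


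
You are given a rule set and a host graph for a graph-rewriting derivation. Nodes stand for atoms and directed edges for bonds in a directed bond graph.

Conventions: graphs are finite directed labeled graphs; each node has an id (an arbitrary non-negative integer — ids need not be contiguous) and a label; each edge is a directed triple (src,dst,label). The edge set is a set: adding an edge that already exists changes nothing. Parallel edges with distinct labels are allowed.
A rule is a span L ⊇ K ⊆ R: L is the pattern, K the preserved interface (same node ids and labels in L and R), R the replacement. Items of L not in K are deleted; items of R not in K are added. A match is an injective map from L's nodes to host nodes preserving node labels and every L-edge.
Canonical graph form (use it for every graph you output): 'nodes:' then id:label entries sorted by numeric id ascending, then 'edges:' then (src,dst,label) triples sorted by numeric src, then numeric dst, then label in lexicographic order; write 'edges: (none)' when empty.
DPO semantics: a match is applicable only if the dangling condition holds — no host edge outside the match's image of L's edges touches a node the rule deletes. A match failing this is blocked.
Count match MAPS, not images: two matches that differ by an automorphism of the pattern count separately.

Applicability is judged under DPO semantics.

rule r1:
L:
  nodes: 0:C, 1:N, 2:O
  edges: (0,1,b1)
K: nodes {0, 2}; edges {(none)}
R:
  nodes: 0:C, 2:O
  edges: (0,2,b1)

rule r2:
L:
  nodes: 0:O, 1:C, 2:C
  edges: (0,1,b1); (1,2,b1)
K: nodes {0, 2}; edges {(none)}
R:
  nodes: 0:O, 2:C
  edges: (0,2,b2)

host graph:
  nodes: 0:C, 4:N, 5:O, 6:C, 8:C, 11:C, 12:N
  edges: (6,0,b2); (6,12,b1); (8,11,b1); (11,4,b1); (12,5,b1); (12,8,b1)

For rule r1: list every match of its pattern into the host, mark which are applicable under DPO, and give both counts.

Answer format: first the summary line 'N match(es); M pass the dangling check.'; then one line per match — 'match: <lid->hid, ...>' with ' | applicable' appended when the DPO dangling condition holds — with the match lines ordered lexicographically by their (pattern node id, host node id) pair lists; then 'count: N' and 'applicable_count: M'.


2 match(es); 1 pass the dangling check.
match: 0->6, 1->12, 2->5
match: 0->11, 1->4, 2->5 | applicable
count: 2
applicable_count: 1


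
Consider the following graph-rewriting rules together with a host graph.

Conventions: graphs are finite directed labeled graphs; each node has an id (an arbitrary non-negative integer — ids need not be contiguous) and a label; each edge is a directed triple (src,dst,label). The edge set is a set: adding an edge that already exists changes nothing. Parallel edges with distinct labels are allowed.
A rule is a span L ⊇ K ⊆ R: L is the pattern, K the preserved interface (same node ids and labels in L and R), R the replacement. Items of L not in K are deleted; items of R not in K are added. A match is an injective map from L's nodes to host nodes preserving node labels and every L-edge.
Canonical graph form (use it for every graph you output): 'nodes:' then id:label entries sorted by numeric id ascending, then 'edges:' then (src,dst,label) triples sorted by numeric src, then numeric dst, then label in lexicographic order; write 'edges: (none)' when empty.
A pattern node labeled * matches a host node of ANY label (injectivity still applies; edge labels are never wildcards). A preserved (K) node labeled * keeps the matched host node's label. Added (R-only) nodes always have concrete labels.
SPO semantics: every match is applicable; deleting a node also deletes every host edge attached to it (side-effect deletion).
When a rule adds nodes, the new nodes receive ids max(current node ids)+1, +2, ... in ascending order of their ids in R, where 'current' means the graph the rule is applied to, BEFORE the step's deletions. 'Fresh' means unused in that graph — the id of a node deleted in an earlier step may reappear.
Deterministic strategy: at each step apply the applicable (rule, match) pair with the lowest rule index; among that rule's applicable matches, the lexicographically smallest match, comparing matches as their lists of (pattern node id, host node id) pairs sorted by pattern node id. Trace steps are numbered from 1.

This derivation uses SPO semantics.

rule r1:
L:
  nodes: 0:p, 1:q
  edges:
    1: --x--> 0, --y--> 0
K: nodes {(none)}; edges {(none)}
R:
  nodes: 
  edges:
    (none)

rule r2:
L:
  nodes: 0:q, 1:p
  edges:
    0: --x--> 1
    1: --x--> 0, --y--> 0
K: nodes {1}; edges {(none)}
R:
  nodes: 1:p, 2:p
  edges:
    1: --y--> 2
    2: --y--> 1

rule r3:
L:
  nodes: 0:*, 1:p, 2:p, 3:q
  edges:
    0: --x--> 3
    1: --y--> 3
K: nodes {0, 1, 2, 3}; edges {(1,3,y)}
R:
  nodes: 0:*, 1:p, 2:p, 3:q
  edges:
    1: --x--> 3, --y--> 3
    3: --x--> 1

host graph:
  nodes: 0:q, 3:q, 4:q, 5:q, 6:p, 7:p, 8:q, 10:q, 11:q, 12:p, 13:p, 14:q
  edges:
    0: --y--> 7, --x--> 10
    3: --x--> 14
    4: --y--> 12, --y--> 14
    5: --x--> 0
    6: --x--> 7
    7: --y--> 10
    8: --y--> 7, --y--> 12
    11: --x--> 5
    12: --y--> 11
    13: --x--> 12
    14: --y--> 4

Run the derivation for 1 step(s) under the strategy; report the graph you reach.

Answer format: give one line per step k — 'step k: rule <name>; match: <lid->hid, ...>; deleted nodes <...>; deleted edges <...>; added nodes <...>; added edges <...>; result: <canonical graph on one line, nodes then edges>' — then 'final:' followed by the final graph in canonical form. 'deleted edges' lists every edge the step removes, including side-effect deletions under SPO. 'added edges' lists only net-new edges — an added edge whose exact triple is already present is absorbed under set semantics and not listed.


step 1: rule r3; match: 0->0, 1->7, 2->6, 3->10; deleted nodes (none); deleted edges (0,10,x); added nodes (none); added edges (7,10,x); (10,7,x); result: nodes: 0:q, 3:q, 4:q, 5:q, 6:p, 7:p, 8:q, 10:q, 11:q, 12:p, 13:p, 14:q edges: (0,7,y); (3,14,x); (4,12,y); (4,14,y); (5,0,x); (6,7,x); (7,10,x); (7,10,y); (8,7,y); (8,12,y); (10,7,x); (11,5,x); (12,11,y); (13,12,x); (14,4,y)
final:
nodes: 0:q, 3:q, 4:q, 5:q, 6:p, 7:p, 8:q, 10:q, 11:q, 12:p, 13:p, 14:q
edges: (0,7,y); (3,14,x); (4,12,y); (4,14,y); (5,0,x); (6,7,x); (7,10,x); (7,10,y); (8,7,y); (8,12,y); (10,7,x); (11,5,x); (12,11,y); (13,12,x); (14,4,y)
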